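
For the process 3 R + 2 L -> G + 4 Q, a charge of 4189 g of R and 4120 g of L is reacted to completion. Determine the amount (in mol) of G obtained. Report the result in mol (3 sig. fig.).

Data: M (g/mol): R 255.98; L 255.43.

5.45 mol

n(R) = 4189 / 255.98 = 16.36 mol
n(L) = 4120 / 255.43 = 16.13 mol
n/ν for R = 16.36/3 = 5.453
n/ν for L = 16.13/2 = 8.065
Smallest n/ν is R → limiting reagent.
n(G) = (1/3) × 16.36 = 5.453 mol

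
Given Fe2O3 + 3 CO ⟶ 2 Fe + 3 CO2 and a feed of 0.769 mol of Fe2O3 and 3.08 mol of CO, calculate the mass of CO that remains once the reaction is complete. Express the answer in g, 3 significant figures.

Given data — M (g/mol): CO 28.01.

n(Fe2O3) = 0.7690 mol
n(CO) = 3.080 mol
n/ν for Fe2O3 = 0.7690/1 = 0.7690
n/ν for CO = 3.080/3 = 1.027
Smallest n/ν is Fe2O3 → limiting reagent.
CO consumed = (3/1) × 0.7690 = 2.307 mol
CO remaining = 3.080 − 2.307 = 0.7730 mol
mass = 0.7730 × 28.01 = 21.65 g

21.7 g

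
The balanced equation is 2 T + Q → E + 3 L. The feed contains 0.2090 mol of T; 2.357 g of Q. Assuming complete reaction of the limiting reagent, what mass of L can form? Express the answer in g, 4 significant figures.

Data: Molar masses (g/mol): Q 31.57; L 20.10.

4.502 g

n(T) = 0.2090 mol
n(Q) = 2.357 / 31.57 = 0.07466 mol
n/ν for T = 0.2090/2 = 0.1045
n/ν for Q = 0.07466/1 = 0.07466
Smallest n/ν is Q → limiting reagent.
n(L) = (3/1) × 0.07466 = 0.2240 mol
mass = 0.2240 × 20.10 = 4.502 g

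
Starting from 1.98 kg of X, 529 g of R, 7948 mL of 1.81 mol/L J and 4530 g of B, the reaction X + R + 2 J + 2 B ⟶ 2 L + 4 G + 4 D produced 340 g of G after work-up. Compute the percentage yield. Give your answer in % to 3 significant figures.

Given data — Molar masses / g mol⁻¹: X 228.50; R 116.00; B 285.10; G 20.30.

n(X) = 1.980×1000 / 228.50 = 8.665 mol
n(R) = 529.0 / 116.00 = 4.560 mol
n(J) = 1.81 × 7948/1000 = 14.39 mol
n(B) = 4530 / 285.10 = 15.89 mol
n/ν → X: 8.665, R: 4.560, J: 7.195, B: 7.945; R is limiting.
theoretical n(G) = (4/1) × 4.560 = 18.24 mol → 370.3 g
% yield = 340 / 370.3 × 100 = 91.82 %

91.8 %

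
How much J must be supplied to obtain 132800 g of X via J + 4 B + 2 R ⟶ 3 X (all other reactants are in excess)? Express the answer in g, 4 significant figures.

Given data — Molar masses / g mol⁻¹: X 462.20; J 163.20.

n(X) = 132800 / 462.20 = 287.3 mol
n(J) = (1/3) × 287.3 = 95.77 mol
mass = 95.77 × 163.20 = 15630 g

15630 g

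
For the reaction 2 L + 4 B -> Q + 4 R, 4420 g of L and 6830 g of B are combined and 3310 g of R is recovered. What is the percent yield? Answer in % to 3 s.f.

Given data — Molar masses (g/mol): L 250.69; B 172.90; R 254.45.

36.9 %

n(L) = 4420 / 250.69 = 17.63 mol
n(B) = 6830 / 172.90 = 39.50 mol
n/ν for L = 17.63/2 = 8.815
n/ν for B = 39.50/4 = 9.875
Smallest n/ν is L → limiting reagent.
theoretical n(R) = (4/2) × 17.63 = 35.26 mol → 8972 g
% yield = 3310 / 8972 × 100 = 36.89 %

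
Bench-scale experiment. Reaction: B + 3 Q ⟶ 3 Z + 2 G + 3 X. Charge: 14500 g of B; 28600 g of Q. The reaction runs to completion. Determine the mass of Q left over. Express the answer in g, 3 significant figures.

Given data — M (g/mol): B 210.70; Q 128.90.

n(B) = 14500 / 210.70 = 68.82 mol
n(Q) = 28600 / 128.90 = 221.9 mol
n/ν for B = 68.82/1 = 68.82
n/ν for Q = 221.9/3 = 73.97
Smallest n/ν is B → limiting reagent.
Q consumed = (3/1) × 68.82 = 206.5 mol
Q remaining = 221.9 − 206.5 = 15.40 mol
mass = 15.40 × 128.90 = 1985 g

1990 g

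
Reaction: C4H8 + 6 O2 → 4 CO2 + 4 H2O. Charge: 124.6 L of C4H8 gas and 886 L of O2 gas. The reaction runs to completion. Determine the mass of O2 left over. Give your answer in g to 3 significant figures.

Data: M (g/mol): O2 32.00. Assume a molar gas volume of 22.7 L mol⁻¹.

n(C4H8) = 124.6 / 22.7 = 5.489 mol
n(O2) = 886.0 / 22.7 = 39.03 mol
n/ν for C4H8 = 5.489/1 = 5.489
n/ν for O2 = 39.03/6 = 6.505
Smallest n/ν is C4H8 → limiting reagent.
O2 consumed = (6/1) × 5.489 = 32.93 mol
O2 remaining = 39.03 − 32.93 = 6.100 mol
mass = 6.100 × 32.00 = 195.2 g

195 g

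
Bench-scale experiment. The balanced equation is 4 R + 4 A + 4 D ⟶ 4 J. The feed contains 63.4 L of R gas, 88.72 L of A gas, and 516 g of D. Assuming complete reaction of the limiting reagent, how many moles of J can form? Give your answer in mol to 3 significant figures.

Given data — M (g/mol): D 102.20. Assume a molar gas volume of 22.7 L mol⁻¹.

2.79 mol

n(R) = 63.40 / 22.7 = 2.793 mol
n(A) = 88.72 / 22.7 = 3.908 mol
n(D) = 516.0 / 102.20 = 5.049 mol
n/ν for R = 2.793/4 = 0.6983
n/ν for A = 3.908/4 = 0.9770
n/ν for D = 5.049/4 = 1.262
Smallest n/ν is R → limiting reagent.
n(J) = (4/4) × 2.793 = 2.793 mol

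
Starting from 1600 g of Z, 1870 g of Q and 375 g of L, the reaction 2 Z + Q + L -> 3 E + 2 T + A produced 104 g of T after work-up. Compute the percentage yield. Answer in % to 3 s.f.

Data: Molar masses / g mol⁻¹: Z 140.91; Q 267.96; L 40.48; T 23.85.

n(Z) = 1600 / 140.91 = 11.35 mol
n(Q) = 1870 / 267.96 = 6.979 mol
n(L) = 375.0 / 40.48 = 9.264 mol
n/ν → Z: 5.675, Q: 6.979, L: 9.264; Z is limiting.
theoretical n(T) = (2/2) × 11.35 = 11.35 mol → 270.7 g
% yield = 104 / 270.7 × 100 = 38.42 %

38.4 %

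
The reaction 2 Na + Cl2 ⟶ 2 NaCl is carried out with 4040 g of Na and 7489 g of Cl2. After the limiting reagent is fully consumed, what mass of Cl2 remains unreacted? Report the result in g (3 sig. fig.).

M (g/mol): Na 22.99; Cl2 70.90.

n(Na) = 4040 / 22.99 = 175.7 mol
n(Cl2) = 7489 / 70.90 = 105.6 mol
n/ν for Na = 175.7/2 = 87.85
n/ν for Cl2 = 105.6/1 = 105.6
Smallest n/ν is Na → limiting reagent.
Cl2 consumed = (1/2) × 175.7 = 87.85 mol
Cl2 remaining = 105.6 − 87.85 = 17.75 mol
mass = 17.75 × 70.90 = 1258 g

1260 g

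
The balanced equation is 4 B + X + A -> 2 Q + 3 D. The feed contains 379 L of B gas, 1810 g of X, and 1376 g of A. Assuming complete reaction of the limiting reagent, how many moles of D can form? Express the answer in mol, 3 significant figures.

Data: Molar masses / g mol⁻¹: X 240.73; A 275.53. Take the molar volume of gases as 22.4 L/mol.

12.7 mol

n(B) = 379.0 / 22.4 = 16.92 mol
n(X) = 1810 / 240.73 = 7.519 mol
n(A) = 1376 / 275.53 = 4.994 mol
n/ν for B = 16.92/4 = 4.230
n/ν for X = 7.519/1 = 7.519
n/ν for A = 4.994/1 = 4.994
Smallest n/ν is B → limiting reagent.
n(D) = (3/4) × 16.92 = 12.69 mol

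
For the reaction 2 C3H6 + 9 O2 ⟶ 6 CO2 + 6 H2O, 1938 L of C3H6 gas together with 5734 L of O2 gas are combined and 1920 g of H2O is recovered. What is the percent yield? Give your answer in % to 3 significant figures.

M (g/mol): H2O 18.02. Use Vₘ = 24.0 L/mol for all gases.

66.9 %

n(C3H6) = 1938 / 24.0 = 80.75 mol
n(O2) = 5734 / 24.0 = 238.9 mol
n/ν for C3H6 = 80.75/2 = 40.38
n/ν for O2 = 238.9/9 = 26.54
Smallest n/ν is O2 → limiting reagent.
theoretical n(H2O) = (6/9) × 238.9 = 159.3 mol → 2871 g
% yield = 1920 / 2871 × 100 = 66.88 %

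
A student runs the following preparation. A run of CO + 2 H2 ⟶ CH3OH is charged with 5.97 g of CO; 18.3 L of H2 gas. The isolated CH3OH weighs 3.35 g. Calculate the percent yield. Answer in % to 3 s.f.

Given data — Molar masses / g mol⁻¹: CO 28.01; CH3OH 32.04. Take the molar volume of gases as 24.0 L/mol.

49.1 %

n(CO) = 5.970 / 28.01 = 0.2131 mol
n(H2) = 18.30 / 24.0 = 0.7625 mol
n/ν → CO: 0.2131, H2: 0.3813; CO is limiting.
theoretical n(CH3OH) = (1/1) × 0.2131 = 0.2131 mol → 6.828 g
% yield = 3.35 / 6.828 × 100 = 49.06 %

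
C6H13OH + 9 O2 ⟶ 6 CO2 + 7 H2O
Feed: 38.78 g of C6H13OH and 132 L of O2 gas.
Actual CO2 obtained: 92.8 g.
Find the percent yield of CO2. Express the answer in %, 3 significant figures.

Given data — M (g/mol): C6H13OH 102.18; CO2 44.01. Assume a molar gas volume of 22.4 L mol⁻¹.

n(C6H13OH) = 38.78 / 102.18 = 0.3795 mol
n(O2) = 132.0 / 22.4 = 5.893 mol
n/ν for C6H13OH = 0.3795/1 = 0.3795
n/ν for O2 = 5.893/9 = 0.6548
Smallest n/ν is C6H13OH → limiting reagent.
theoretical n(CO2) = (6/1) × 0.3795 = 2.277 mol → 100.2 g
% yield = 92.8 / 100.2 × 100 = 92.61 %

92.6 %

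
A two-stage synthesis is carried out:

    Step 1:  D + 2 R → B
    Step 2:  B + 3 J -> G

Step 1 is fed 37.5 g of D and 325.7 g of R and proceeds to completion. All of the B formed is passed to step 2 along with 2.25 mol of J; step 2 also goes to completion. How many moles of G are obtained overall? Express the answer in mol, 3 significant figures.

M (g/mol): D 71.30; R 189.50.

Step 1:
n(D) = 37.50 / 71.30 = 0.5259 mol
n(R) = 325.7 / 189.50 = 1.719 mol
n/ν → D: 0.5259, R: 0.8595; D is limiting.
n(B) produced = (1/1) × 0.5259 = 0.5259 mol
Step 2:
n(B) available = 0.5259 mol
n(J) = 2.250 mol
n/ν → B: 0.5259, J: 0.7500; B is limiting.
n(G) = (1/1) × 0.5259 = 0.5259 mol

0.526 mol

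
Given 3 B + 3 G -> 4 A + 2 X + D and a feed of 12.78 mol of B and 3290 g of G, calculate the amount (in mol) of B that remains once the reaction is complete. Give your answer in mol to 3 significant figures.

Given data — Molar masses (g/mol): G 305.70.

n(B) = 12.78 mol
n(G) = 3290 / 305.70 = 10.76 mol
n/ν → B: 4.260, G: 3.587; G is limiting.
B consumed = (3/3) × 10.76 = 10.76 mol
B remaining = 12.78 − 10.76 = 2.020 mol

2.02 mol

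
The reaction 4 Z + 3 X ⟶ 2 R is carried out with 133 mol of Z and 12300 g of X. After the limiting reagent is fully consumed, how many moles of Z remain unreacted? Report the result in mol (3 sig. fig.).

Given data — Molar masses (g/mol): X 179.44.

n(Z) = 133.0 mol
n(X) = 12300 / 179.44 = 68.55 mol
n/ν for Z = 133.0/4 = 33.25
n/ν for X = 68.55/3 = 22.85
Smallest n/ν is X → limiting reagent.
Z consumed = (4/3) × 68.55 = 91.40 mol
Z remaining = 133.0 − 91.40 = 41.60 mol

41.6 mol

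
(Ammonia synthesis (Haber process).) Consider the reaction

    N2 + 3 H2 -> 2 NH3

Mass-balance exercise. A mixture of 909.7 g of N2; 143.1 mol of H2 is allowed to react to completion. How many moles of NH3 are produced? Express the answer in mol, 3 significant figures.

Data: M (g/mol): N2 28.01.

n(N2) = 909.7 / 28.01 = 32.48 mol
n(H2) = 143.1 mol
n/ν → N2: 32.48, H2: 47.70; N2 is limiting.
n(NH3) = (2/1) × 32.48 = 64.96 mol

65.0 mol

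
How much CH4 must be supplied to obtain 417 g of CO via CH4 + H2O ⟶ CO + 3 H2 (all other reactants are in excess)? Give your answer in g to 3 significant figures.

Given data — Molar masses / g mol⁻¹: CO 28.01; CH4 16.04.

n(CO) = 417 / 28.01 = 14.89 mol
n(CH4) = (1/1) × 14.89 = 14.89 mol
mass = 14.89 × 16.04 = 238.8 g

239 g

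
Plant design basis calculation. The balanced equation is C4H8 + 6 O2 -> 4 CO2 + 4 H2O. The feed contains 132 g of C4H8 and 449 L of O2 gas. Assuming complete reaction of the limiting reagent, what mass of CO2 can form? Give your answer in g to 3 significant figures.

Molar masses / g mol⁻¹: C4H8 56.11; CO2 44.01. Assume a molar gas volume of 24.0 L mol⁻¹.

414 g

n(C4H8) = 132.0 / 56.11 = 2.353 mol
n(O2) = 449.0 / 24.0 = 18.71 mol
n/ν → C4H8: 2.353, O2: 3.118; C4H8 is limiting.
n(CO2) = (4/1) × 2.353 = 9.412 mol
mass = 9.412 × 44.01 = 414.2 g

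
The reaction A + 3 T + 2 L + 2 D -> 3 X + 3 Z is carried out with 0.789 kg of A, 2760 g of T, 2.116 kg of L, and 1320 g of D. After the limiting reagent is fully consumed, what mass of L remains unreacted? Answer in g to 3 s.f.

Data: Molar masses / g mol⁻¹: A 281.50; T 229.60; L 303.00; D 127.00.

417 g

n(A) = 0.7890×1000 / 281.50 = 2.803 mol
n(T) = 2760 / 229.60 = 12.02 mol
n(L) = 2.116×1000 / 303.00 = 6.983 mol
n(D) = 1320 / 127.00 = 10.39 mol
n/ν → A: 2.803, T: 4.007, L: 3.492, D: 5.195; A is limiting.
L consumed = (2/1) × 2.803 = 5.606 mol
L remaining = 6.983 − 5.606 = 1.377 mol
mass = 1.377 × 303.00 = 417.2 g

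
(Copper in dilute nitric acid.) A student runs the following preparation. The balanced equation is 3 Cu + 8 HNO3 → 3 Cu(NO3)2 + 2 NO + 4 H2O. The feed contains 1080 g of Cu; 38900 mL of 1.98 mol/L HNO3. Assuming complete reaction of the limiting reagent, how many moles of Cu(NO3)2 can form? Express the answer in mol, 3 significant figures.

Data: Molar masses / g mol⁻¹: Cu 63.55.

n(Cu) = 1080 / 63.55 = 16.99 mol
n(HNO3) = 1.98 × 38900/1000 = 77.02 mol
n/ν for Cu = 16.99/3 = 5.663
n/ν for HNO3 = 77.02/8 = 9.628
Smallest n/ν is Cu → limiting reagent.
n(Cu(NO3)2) = (3/3) × 16.99 = 16.99 mol

17.0 mol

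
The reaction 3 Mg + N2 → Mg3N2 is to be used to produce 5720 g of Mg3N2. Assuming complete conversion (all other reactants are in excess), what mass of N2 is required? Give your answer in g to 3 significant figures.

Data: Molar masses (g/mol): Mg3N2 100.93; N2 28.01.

n(Mg3N2) = 5720 / 100.93 = 56.67 mol
n(N2) = (1/1) × 56.67 = 56.67 mol
mass = 56.67 × 28.01 = 1587 g

1590 g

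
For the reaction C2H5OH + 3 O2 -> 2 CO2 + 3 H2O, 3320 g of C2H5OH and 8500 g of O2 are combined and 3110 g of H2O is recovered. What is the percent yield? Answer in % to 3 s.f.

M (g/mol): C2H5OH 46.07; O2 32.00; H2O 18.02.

n(C2H5OH) = 3320 / 46.07 = 72.06 mol
n(O2) = 8500 / 32.00 = 265.6 mol
n/ν for C2H5OH = 72.06/1 = 72.06
n/ν for O2 = 265.6/3 = 88.53
Smallest n/ν is C2H5OH → limiting reagent.
theoretical n(H2O) = (3/1) × 72.06 = 216.2 mol → 3896 g
% yield = 3110 / 3896 × 100 = 79.83 %

79.8 %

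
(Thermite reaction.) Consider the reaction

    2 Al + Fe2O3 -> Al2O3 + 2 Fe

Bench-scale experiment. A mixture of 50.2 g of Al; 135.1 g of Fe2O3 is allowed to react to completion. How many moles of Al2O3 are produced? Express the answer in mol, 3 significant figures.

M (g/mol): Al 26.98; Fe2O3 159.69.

n(Al) = 50.20 / 26.98 = 1.861 mol
n(Fe2O3) = 135.1 / 159.69 = 0.8460 mol
n/ν → Al: 0.9305, Fe2O3: 0.8460; Fe2O3 is limiting.
n(Al2O3) = (1/1) × 0.8460 = 0.8460 mol

0.846 mol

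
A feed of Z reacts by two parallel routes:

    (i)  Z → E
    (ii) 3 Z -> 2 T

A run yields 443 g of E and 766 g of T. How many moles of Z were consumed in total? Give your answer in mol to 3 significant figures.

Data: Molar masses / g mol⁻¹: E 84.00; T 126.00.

14.4 mol

n(E) = 443 / 84.00 = 5.274 mol
n(T) = 766 / 126.00 = 6.079 mol
n(Z) via (i) = (1/1)×5.274 = 5.274 mol
n(Z) via (ii) = (3/2)×6.079 = 9.119 mol
total n(Z) = 5.274 + 9.119 = 14.39 mol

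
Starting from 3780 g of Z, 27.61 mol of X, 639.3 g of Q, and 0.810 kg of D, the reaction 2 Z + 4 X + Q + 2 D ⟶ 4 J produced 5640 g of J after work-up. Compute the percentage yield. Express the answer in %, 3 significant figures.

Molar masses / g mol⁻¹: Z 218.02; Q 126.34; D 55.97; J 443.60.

n(Z) = 3780 / 218.02 = 17.34 mol
n(X) = 27.61 mol
n(Q) = 639.3 / 126.34 = 5.060 mol
n(D) = 0.8100×1000 / 55.97 = 14.47 mol
n/ν → Z: 8.670, X: 6.903, Q: 5.060, D: 7.235; Q is limiting.
theoretical n(J) = (4/1) × 5.060 = 20.24 mol → 8978 g
% yield = 5640 / 8978 × 100 = 62.82 %

62.8 %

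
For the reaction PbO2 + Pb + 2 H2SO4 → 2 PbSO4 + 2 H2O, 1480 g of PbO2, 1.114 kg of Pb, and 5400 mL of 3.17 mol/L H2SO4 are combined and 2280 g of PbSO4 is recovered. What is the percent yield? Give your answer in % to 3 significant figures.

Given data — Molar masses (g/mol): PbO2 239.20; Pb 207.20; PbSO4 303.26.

n(PbO2) = 1480 / 239.20 = 6.187 mol
n(Pb) = 1.114×1000 / 207.20 = 5.376 mol
n(H2SO4) = 3.17 × 5400/1000 = 17.12 mol
n/ν → PbO2: 6.187, Pb: 5.376, H2SO4: 8.560; Pb is limiting.
theoretical n(PbSO4) = (2/1) × 5.376 = 10.75 mol → 3260 g
% yield = 2280 / 3260 × 100 = 69.94 %

69.9 %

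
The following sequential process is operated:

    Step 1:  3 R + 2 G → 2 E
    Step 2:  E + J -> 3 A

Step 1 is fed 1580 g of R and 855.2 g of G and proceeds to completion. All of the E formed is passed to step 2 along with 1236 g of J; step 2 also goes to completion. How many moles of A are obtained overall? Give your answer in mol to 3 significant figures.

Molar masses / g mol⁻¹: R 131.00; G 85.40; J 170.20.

Step 1:
n(R) = 1580 / 131.00 = 12.06 mol
n(G) = 855.2 / 85.40 = 10.01 mol
n/ν for R = 12.06/3 = 4.020
n/ν for G = 10.01/2 = 5.005
Smallest n/ν is R → limiting reagent.
n(E) produced = (2/3) × 12.06 = 8.040 mol
Step 2:
n(E) available = 8.040 mol
n(J) = 1236 / 170.20 = 7.262 mol
n/ν for E = 8.040/1 = 8.040
n/ν for J = 7.262/1 = 7.262
Smallest n/ν is J → limiting reagent.
n(A) = (3/1) × 7.262 = 21.79 mol

21.8 mol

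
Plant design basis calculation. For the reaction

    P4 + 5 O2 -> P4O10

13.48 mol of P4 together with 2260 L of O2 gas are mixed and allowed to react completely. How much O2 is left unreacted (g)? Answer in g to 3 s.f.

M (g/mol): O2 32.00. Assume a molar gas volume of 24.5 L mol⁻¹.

n(P4) = 13.48 mol
n(O2) = 2260 / 24.5 = 92.24 mol
n/ν → P4: 13.48, O2: 18.45; P4 is limiting.
O2 consumed = (5/1) × 13.48 = 67.40 mol
O2 remaining = 92.24 − 67.40 = 24.84 mol
mass = 24.84 × 32.00 = 794.9 g

795 g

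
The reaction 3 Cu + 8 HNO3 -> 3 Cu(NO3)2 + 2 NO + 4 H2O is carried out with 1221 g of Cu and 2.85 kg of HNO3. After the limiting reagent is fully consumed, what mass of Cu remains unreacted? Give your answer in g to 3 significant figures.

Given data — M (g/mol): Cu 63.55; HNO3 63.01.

143 g

n(Cu) = 1221 / 63.55 = 19.21 mol
n(HNO3) = 2.850×1000 / 63.01 = 45.23 mol
n/ν for Cu = 19.21/3 = 6.403
n/ν for HNO3 = 45.23/8 = 5.654
Smallest n/ν is HNO3 → limiting reagent.
Cu consumed = (3/8) × 45.23 = 16.96 mol
Cu remaining = 19.21 − 16.96 = 2.250 mol
mass = 2.250 × 63.55 = 143.0 g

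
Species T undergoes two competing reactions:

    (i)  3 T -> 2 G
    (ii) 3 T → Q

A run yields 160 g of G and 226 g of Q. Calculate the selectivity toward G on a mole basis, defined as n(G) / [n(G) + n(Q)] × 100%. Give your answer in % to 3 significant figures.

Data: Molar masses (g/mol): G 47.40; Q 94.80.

58.6 %

n(G) = 160 / 47.40 = 3.376 mol
n(Q) = 226 / 94.80 = 2.384 mol
selectivity = 3.376/(3.376+2.384) × 100 = 58.61 %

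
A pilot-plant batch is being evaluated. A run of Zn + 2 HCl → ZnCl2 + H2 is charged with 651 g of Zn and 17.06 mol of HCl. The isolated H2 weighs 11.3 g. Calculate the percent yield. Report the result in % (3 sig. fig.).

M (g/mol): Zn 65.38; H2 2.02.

n(Zn) = 651.0 / 65.38 = 9.957 mol
n(HCl) = 17.06 mol
n/ν for Zn = 9.957/1 = 9.957
n/ν for HCl = 17.06/2 = 8.530
Smallest n/ν is HCl → limiting reagent.
theoretical n(H2) = (1/2) × 17.06 = 8.530 mol → 17.23 g
% yield = 11.3 / 17.23 × 100 = 65.58 %

65.6 %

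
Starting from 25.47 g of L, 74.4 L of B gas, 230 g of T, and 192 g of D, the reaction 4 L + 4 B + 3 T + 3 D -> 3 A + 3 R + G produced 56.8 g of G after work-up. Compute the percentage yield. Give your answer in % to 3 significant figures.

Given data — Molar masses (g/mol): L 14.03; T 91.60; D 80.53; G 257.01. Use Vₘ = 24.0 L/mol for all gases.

n(L) = 25.47 / 14.03 = 1.815 mol
n(B) = 74.40 / 24.0 = 3.100 mol
n(T) = 230.0 / 91.60 = 2.511 mol
n(D) = 192.0 / 80.53 = 2.384 mol
n/ν for L = 1.815/4 = 0.4538
n/ν for B = 3.100/4 = 0.7750
n/ν for T = 2.511/3 = 0.8370
n/ν for D = 2.384/3 = 0.7947
Smallest n/ν is L → limiting reagent.
theoretical n(G) = (1/4) × 1.815 = 0.4538 mol → 116.6 g
% yield = 56.8 / 116.6 × 100 = 48.71 %

48.7 %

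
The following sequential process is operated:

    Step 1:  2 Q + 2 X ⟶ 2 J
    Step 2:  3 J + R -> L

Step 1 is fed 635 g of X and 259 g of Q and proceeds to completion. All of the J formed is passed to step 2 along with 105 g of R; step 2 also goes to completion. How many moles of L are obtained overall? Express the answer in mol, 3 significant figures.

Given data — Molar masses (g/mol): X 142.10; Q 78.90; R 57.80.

Step 1:
n(X) = 635.0 / 142.10 = 4.469 mol
n(Q) = 259.0 / 78.90 = 3.283 mol
n/ν for X = 4.469/2 = 2.235
n/ν for Q = 3.283/2 = 1.642
Smallest n/ν is Q → limiting reagent.
n(J) produced = (2/2) × 3.283 = 3.283 mol
Step 2:
n(J) available = 3.283 mol
n(R) = 105.0 / 57.80 = 1.817 mol
n/ν for J = 3.283/3 = 1.094
n/ν for R = 1.817/1 = 1.817
Smallest n/ν is J → limiting reagent.
n(L) = (1/3) × 3.283 = 1.094 mol

1.09 mol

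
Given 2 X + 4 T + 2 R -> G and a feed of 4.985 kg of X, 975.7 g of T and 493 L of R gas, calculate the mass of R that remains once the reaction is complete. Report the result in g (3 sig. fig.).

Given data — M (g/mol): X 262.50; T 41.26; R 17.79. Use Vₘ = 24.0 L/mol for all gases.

n(X) = 4.985×1000 / 262.50 = 18.99 mol
n(T) = 975.7 / 41.26 = 23.65 mol
n(R) = 493.0 / 24.0 = 20.54 mol
n/ν for X = 18.99/2 = 9.495
n/ν for T = 23.65/4 = 5.913
n/ν for R = 20.54/2 = 10.27
Smallest n/ν is T → limiting reagent.
R consumed = (2/4) × 23.65 = 11.83 mol
R remaining = 20.54 − 11.83 = 8.710 mol
mass = 8.710 × 17.79 = 155.0 g

155 g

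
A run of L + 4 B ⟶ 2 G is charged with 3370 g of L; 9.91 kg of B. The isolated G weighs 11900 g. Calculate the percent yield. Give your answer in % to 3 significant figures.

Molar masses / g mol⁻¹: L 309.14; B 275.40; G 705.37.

n(L) = 3370 / 309.14 = 10.90 mol
n(B) = 9.910×1000 / 275.40 = 35.98 mol
n/ν for L = 10.90/1 = 10.90
n/ν for B = 35.98/4 = 8.995
Smallest n/ν is B → limiting reagent.
theoretical n(G) = (2/4) × 35.98 = 17.99 mol → 12690 g
% yield = 11900 / 12690 × 100 = 93.77 %

93.8 %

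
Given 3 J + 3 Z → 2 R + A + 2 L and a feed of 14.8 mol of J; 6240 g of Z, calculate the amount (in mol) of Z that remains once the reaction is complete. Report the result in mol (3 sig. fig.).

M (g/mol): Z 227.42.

12.6 mol

n(J) = 14.80 mol
n(Z) = 6240 / 227.42 = 27.44 mol
n/ν → J: 4.933, Z: 9.147; J is limiting.
Z consumed = (3/3) × 14.80 = 14.80 mol
Z remaining = 27.44 − 14.80 = 12.64 mol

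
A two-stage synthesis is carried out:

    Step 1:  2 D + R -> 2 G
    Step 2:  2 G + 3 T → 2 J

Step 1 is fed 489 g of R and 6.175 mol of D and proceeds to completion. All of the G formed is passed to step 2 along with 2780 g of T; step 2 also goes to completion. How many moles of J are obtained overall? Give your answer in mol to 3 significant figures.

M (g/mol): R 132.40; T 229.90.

6.18 mol

Step 1:
n(R) = 489.0 / 132.40 = 3.693 mol
n(D) = 6.175 mol
n/ν for R = 3.693/1 = 3.693
n/ν for D = 6.175/2 = 3.088
Smallest n/ν is D → limiting reagent.
n(G) produced = (2/2) × 6.175 = 6.175 mol
Step 2:
n(G) available = 6.175 mol
n(T) = 2780 / 229.90 = 12.09 mol
n/ν for G = 6.175/2 = 3.088
n/ν for T = 12.09/3 = 4.030
Smallest n/ν is G → limiting reagent.
n(J) = (2/2) × 6.175 = 6.175 mol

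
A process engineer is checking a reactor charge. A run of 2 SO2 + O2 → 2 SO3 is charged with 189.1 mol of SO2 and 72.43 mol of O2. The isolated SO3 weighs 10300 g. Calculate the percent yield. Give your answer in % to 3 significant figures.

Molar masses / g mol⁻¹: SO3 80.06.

88.8 %

n(SO2) = 189.1 mol
n(O2) = 72.43 mol
n/ν → SO2: 94.55, O2: 72.43; O2 is limiting.
theoretical n(SO3) = (2/1) × 72.43 = 144.9 mol → 11600 g
% yield = 10300 / 11600 × 100 = 88.79 %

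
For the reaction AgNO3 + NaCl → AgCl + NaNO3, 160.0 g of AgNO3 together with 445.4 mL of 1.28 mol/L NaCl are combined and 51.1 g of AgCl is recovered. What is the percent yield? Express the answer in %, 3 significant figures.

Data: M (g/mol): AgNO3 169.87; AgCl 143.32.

62.5 %

n(AgNO3) = 160.0 / 169.87 = 0.9419 mol
n(NaCl) = 1.28 × 445.4/1000 = 0.5701 mol
n/ν for AgNO3 = 0.9419/1 = 0.9419
n/ν for NaCl = 0.5701/1 = 0.5701
Smallest n/ν is NaCl → limiting reagent.
theoretical n(AgCl) = (1/1) × 0.5701 = 0.5701 mol → 81.71 g
% yield = 51.1 / 81.71 × 100 = 62.54 %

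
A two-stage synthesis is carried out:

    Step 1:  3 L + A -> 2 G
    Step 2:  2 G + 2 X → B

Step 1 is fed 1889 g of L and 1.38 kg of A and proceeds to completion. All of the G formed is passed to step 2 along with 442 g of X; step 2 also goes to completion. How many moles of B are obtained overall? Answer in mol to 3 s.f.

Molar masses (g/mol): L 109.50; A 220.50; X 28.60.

Step 1:
n(L) = 1889 / 109.50 = 17.25 mol
n(A) = 1.380×1000 / 220.50 = 6.259 mol
n/ν for L = 17.25/3 = 5.750
n/ν for A = 6.259/1 = 6.259
Smallest n/ν is L → limiting reagent.
n(G) produced = (2/3) × 17.25 = 11.50 mol
Step 2:
n(G) available = 11.50 mol
n(X) = 442.0 / 28.60 = 15.45 mol
n/ν for G = 11.50/2 = 5.750
n/ν for X = 15.45/2 = 7.725
Smallest n/ν is G → limiting reagent.
n(B) = (1/2) × 11.50 = 5.750 mol

5.75 mol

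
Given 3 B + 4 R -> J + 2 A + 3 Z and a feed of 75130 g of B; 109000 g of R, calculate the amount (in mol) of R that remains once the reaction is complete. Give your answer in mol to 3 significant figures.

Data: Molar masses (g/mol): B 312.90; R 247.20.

121 mol

n(B) = 75130 / 312.90 = 240.1 mol
n(R) = 109000 / 247.20 = 440.9 mol
n/ν for B = 240.1/3 = 80.03
n/ν for R = 440.9/4 = 110.2
Smallest n/ν is B → limiting reagent.
R consumed = (4/3) × 240.1 = 320.1 mol
R remaining = 440.9 − 320.1 = 120.8 mol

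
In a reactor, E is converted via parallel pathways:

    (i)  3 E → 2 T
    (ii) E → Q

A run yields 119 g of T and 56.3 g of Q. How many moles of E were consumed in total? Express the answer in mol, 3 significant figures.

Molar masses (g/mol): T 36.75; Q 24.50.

n(T) = 119 / 36.75 = 3.238 mol
n(Q) = 56.3 / 24.50 = 2.298 mol
n(E) via (i) = (3/2)×3.238 = 4.857 mol
n(E) via (ii) = (1/1)×2.298 = 2.298 mol
total n(E) = 4.857 + 2.298 = 7.155 mol

7.16 mol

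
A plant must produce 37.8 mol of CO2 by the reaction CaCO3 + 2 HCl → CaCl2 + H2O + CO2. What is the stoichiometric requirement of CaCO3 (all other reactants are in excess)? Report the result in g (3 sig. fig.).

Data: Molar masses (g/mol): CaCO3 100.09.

n(CO2) = 37.80 mol
n(CaCO3) = (1/1) × 37.80 = 37.80 mol
mass = 37.80 × 100.09 = 3783 g

3780 g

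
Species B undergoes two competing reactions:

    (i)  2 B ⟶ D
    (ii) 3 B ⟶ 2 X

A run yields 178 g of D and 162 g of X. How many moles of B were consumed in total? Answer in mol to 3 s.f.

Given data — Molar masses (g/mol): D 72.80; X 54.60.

9.34 mol

n(D) = 178 / 72.80 = 2.445 mol
n(X) = 162 / 54.60 = 2.967 mol
n(B) via (i) = (2/1)×2.445 = 4.890 mol
n(B) via (ii) = (3/2)×2.967 = 4.451 mol
total n(B) = 4.890 + 4.451 = 9.341 mol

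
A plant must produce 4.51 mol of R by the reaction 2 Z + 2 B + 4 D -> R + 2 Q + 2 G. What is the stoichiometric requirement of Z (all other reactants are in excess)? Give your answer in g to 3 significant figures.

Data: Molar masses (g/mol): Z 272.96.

2460 g

n(R) = 4.510 mol
n(Z) = (2/1) × 4.510 = 9.020 mol
mass = 9.020 × 272.96 = 2462 g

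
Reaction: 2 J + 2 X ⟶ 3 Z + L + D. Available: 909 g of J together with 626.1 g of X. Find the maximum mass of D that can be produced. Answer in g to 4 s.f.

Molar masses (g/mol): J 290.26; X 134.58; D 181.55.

n(J) = 909.0 / 290.26 = 3.132 mol
n(X) = 626.1 / 134.58 = 4.652 mol
n/ν → J: 1.566, X: 2.326; J is limiting.
n(D) = (1/2) × 3.132 = 1.566 mol
mass = 1.566 × 181.55 = 284.3 g

284.3 g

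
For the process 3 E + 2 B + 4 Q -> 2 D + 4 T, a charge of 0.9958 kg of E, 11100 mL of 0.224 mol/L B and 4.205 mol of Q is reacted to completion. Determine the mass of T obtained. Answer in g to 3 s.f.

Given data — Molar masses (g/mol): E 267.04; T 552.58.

2320 g

n(E) = 0.9958×1000 / 267.04 = 3.729 mol
n(B) = 0.224 × 11100/1000 = 2.486 mol
n(Q) = 4.205 mol
n/ν for E = 3.729/3 = 1.243
n/ν for B = 2.486/2 = 1.243
n/ν for Q = 4.205/4 = 1.051
Smallest n/ν is Q → limiting reagent.
n(T) = (4/4) × 4.205 = 4.205 mol
mass = 4.205 × 552.58 = 2324 g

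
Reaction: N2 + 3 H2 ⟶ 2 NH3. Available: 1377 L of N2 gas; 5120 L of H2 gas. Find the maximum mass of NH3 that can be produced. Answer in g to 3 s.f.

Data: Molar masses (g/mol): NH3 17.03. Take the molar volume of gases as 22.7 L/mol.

2070 g

n(N2) = 1377 / 22.7 = 60.66 mol
n(H2) = 5120 / 22.7 = 225.6 mol
n/ν → N2: 60.66, H2: 75.20; N2 is limiting.
n(NH3) = (2/1) × 60.66 = 121.3 mol
mass = 121.3 × 17.03 = 2066 g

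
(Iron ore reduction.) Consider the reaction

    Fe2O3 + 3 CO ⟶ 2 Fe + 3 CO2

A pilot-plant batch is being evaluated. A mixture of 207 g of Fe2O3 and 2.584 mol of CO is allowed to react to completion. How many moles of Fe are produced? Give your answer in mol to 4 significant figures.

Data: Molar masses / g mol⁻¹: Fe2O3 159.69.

n(Fe2O3) = 207.0 / 159.69 = 1.296 mol
n(CO) = 2.584 mol
n/ν for Fe2O3 = 1.296/1 = 1.296
n/ν for CO = 2.584/3 = 0.8613
Smallest n/ν is CO → limiting reagent.
n(Fe) = (2/3) × 2.584 = 1.723 mol

1.723 mol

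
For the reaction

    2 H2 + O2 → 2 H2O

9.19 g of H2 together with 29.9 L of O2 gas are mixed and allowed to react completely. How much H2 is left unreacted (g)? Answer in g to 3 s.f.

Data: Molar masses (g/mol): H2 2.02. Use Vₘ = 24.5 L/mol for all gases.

4.26 g

n(H2) = 9.190 / 2.02 = 4.550 mol
n(O2) = 29.90 / 24.5 = 1.220 mol
n/ν → H2: 2.275, O2: 1.220; O2 is limiting.
H2 consumed = (2/1) × 1.220 = 2.440 mol
H2 remaining = 4.550 − 2.440 = 2.110 mol
mass = 2.110 × 2.02 = 4.262 g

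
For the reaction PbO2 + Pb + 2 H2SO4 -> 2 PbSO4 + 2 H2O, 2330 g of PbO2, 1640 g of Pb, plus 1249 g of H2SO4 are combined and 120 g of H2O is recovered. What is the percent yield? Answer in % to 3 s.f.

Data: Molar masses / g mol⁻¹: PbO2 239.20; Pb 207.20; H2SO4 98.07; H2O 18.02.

n(PbO2) = 2330 / 239.20 = 9.741 mol
n(Pb) = 1640 / 207.20 = 7.915 mol
n(H2SO4) = 1249 / 98.07 = 12.74 mol
n/ν for PbO2 = 9.741/1 = 9.741
n/ν for Pb = 7.915/1 = 7.915
n/ν for H2SO4 = 12.74/2 = 6.370
Smallest n/ν is H2SO4 → limiting reagent.
theoretical n(H2O) = (2/2) × 12.74 = 12.74 mol → 229.6 g
% yield = 120 / 229.6 × 100 = 52.26 %

52.3 %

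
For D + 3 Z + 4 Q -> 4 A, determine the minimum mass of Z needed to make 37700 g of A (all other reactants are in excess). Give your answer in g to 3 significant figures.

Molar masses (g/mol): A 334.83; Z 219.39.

n(A) = 37700 / 334.83 = 112.6 mol
n(Z) = (3/4) × 112.6 = 84.45 mol
mass = 84.45 × 219.39 = 18530 g

18500 g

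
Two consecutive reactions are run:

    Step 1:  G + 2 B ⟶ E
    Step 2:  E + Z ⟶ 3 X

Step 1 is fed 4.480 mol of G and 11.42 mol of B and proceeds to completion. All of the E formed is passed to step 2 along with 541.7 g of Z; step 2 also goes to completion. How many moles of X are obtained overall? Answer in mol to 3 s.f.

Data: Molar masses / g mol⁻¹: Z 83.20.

Step 1:
n(G) = 4.480 mol
n(B) = 11.42 mol
n/ν for G = 4.480/1 = 4.480
n/ν for B = 11.42/2 = 5.710
Smallest n/ν is G → limiting reagent.
n(E) produced = (1/1) × 4.480 = 4.480 mol
Step 2:
n(E) available = 4.480 mol
n(Z) = 541.7 / 83.20 = 6.511 mol
n/ν for E = 4.480/1 = 4.480
n/ν for Z = 6.511/1 = 6.511
Smallest n/ν is E → limiting reagent.
n(X) = (3/1) × 4.480 = 13.44 mol

13.4 mol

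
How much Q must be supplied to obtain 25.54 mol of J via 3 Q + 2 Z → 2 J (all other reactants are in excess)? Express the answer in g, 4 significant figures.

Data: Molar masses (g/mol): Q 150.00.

n(J) = 25.54 mol
n(Q) = (3/2) × 25.54 = 38.31 mol
mass = 38.31 × 150.00 = 5747 g

5747 g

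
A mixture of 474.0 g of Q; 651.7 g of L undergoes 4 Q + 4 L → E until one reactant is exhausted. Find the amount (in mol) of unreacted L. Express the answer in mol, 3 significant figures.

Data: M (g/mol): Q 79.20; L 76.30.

2.56 mol

n(Q) = 474.0 / 79.20 = 5.985 mol
n(L) = 651.7 / 76.30 = 8.541 mol
n/ν for Q = 5.985/4 = 1.496
n/ν for L = 8.541/4 = 2.135
Smallest n/ν is Q → limiting reagent.
L consumed = (4/4) × 5.985 = 5.985 mol
L remaining = 8.541 − 5.985 = 2.556 mol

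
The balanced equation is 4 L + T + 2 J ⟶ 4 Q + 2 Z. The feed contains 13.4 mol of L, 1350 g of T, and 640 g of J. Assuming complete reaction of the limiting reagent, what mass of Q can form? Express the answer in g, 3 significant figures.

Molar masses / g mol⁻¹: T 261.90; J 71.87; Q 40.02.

536 g

n(L) = 13.40 mol
n(T) = 1350 / 261.90 = 5.155 mol
n(J) = 640.0 / 71.87 = 8.905 mol
n/ν for L = 13.40/4 = 3.350
n/ν for T = 5.155/1 = 5.155
n/ν for J = 8.905/2 = 4.453
Smallest n/ν is L → limiting reagent.
n(Q) = (4/4) × 13.40 = 13.40 mol
mass = 13.40 × 40.02 = 536.3 g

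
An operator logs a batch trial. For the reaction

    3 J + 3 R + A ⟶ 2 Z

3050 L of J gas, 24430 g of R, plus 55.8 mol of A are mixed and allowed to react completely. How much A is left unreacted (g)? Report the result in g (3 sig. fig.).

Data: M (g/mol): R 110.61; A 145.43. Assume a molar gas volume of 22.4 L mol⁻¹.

n(J) = 3050 / 22.4 = 136.2 mol
n(R) = 24430 / 110.61 = 220.9 mol
n(A) = 55.80 mol
n/ν for J = 136.2/3 = 45.40
n/ν for R = 220.9/3 = 73.63
n/ν for A = 55.80/1 = 55.80
Smallest n/ν is J → limiting reagent.
A consumed = (1/3) × 136.2 = 45.40 mol
A remaining = 55.80 − 45.40 = 10.40 mol
mass = 10.40 × 145.43 = 1512 g

1510 g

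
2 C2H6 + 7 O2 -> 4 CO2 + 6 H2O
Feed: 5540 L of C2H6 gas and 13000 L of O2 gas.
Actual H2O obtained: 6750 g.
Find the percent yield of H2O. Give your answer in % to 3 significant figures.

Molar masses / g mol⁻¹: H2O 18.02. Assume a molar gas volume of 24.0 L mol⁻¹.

80.7 %

n(C2H6) = 5540 / 24.0 = 230.8 mol
n(O2) = 13000 / 24.0 = 541.7 mol
n/ν for C2H6 = 230.8/2 = 115.4
n/ν for O2 = 541.7/7 = 77.39
Smallest n/ν is O2 → limiting reagent.
theoretical n(H2O) = (6/7) × 541.7 = 464.3 mol → 8367 g
% yield = 6750 / 8367 × 100 = 80.67 %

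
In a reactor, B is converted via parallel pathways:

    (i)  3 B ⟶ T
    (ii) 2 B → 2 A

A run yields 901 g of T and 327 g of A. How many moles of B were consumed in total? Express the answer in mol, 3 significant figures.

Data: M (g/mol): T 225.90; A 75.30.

n(T) = 901 / 225.90 = 3.988 mol
n(A) = 327 / 75.30 = 4.343 mol
n(B) via (i) = (3/1)×3.988 = 11.96 mol
n(B) via (ii) = (2/2)×4.343 = 4.343 mol
total n(B) = 11.96 + 4.343 = 16.30 mol

16.3 mol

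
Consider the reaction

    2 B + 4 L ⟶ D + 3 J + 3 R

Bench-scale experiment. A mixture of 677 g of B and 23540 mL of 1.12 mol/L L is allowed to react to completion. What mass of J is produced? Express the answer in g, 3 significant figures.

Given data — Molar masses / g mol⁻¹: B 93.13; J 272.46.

2970 g

n(B) = 677.0 / 93.13 = 7.269 mol
n(L) = 1.12 × 23540/1000 = 26.36 mol
n/ν for B = 7.269/2 = 3.635
n/ν for L = 26.36/4 = 6.590
Smallest n/ν is B → limiting reagent.
n(J) = (3/2) × 7.269 = 10.90 mol
mass = 10.90 × 272.46 = 2970 g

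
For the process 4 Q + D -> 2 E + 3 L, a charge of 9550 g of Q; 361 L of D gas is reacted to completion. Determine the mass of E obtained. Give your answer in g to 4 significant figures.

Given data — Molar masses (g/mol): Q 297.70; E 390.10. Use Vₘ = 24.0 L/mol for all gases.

6257 g

n(Q) = 9550 / 297.70 = 32.08 mol
n(D) = 361.0 / 24.0 = 15.04 mol
n/ν → Q: 8.020, D: 15.04; Q is limiting.
n(E) = (2/4) × 32.08 = 16.04 mol
mass = 16.04 × 390.10 = 6257 g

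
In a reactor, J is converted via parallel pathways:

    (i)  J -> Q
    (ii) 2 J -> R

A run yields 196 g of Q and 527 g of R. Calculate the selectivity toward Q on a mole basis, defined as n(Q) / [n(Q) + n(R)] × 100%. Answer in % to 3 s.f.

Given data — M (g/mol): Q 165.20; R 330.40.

42.7 %

n(Q) = 196 / 165.20 = 1.186 mol
n(R) = 527 / 330.40 = 1.595 mol
selectivity = 1.186/(1.186+1.595) × 100 = 42.65 %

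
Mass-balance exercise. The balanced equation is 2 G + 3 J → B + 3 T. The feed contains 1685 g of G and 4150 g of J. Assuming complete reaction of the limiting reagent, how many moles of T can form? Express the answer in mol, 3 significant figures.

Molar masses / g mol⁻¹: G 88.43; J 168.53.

n(G) = 1685 / 88.43 = 19.05 mol
n(J) = 4150 / 168.53 = 24.62 mol
n/ν → G: 9.525, J: 8.207; J is limiting.
n(T) = (3/3) × 24.62 = 24.62 mol

24.6 mol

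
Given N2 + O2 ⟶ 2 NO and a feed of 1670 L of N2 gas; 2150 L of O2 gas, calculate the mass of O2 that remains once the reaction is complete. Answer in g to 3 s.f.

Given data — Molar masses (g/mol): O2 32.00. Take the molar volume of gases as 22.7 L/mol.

n(N2) = 1670 / 22.7 = 73.57 mol
n(O2) = 2150 / 22.7 = 94.71 mol
n/ν → N2: 73.57, O2: 94.71; N2 is limiting.
O2 consumed = (1/1) × 73.57 = 73.57 mol
O2 remaining = 94.71 − 73.57 = 21.14 mol
mass = 21.14 × 32.00 = 676.5 g

677 g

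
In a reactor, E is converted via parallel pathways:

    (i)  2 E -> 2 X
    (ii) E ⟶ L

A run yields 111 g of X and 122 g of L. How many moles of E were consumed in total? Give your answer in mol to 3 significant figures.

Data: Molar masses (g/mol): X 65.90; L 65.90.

3.54 mol

n(X) = 111 / 65.90 = 1.684 mol
n(L) = 122 / 65.90 = 1.851 mol
n(E) via (i) = (2/2)×1.684 = 1.684 mol
n(E) via (ii) = (1/1)×1.851 = 1.851 mol
total n(E) = 1.684 + 1.851 = 3.535 mol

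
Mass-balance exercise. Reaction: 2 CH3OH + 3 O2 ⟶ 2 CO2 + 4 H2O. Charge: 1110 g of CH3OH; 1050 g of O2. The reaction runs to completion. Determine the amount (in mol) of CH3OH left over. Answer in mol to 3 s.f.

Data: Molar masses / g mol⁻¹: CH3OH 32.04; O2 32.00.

n(CH3OH) = 1110 / 32.04 = 34.64 mol
n(O2) = 1050 / 32.00 = 32.81 mol
n/ν → CH3OH: 17.32, O2: 10.94; O2 is limiting.
CH3OH consumed = (2/3) × 32.81 = 21.87 mol
CH3OH remaining = 34.64 − 21.87 = 12.77 mol

12.8 mol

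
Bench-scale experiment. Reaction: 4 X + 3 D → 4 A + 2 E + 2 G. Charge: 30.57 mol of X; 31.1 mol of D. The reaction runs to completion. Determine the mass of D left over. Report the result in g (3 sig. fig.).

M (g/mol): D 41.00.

335 g

n(X) = 30.57 mol
n(D) = 31.10 mol
n/ν for X = 30.57/4 = 7.643
n/ν for D = 31.10/3 = 10.37
Smallest n/ν is X → limiting reagent.
D consumed = (3/4) × 30.57 = 22.93 mol
D remaining = 31.10 − 22.93 = 8.170 mol
mass = 8.170 × 41.00 = 335.0 g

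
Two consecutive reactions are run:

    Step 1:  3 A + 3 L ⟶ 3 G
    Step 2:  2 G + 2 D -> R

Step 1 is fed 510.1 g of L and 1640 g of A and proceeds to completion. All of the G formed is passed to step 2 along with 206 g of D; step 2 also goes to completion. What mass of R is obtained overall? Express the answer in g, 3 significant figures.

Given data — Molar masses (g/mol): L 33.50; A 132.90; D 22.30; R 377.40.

1740 g

Step 1:
n(L) = 510.1 / 33.50 = 15.23 mol
n(A) = 1640 / 132.90 = 12.34 mol
n/ν for L = 15.23/3 = 5.077
n/ν for A = 12.34/3 = 4.113
Smallest n/ν is A → limiting reagent.
n(G) produced = (3/3) × 12.34 = 12.34 mol
Step 2:
n(G) available = 12.34 mol
n(D) = 206.0 / 22.30 = 9.238 mol
n/ν for G = 12.34/2 = 6.170
n/ν for D = 9.238/2 = 4.619
Smallest n/ν is D → limiting reagent.
n(R) = (1/2) × 9.238 = 4.619 mol
mass = 4.619 × 377.40 = 1743 g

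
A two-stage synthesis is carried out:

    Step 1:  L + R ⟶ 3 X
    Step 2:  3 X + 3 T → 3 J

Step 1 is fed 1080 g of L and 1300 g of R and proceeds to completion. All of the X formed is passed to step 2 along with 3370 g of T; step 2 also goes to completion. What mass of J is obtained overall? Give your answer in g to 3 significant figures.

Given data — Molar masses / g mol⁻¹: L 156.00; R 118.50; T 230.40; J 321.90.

4710 g

Step 1:
n(L) = 1080 / 156.00 = 6.923 mol
n(R) = 1300 / 118.50 = 10.97 mol
n/ν for L = 6.923/1 = 6.923
n/ν for R = 10.97/1 = 10.97
Smallest n/ν is L → limiting reagent.
n(X) produced = (3/1) × 6.923 = 20.77 mol
Step 2:
n(X) available = 20.77 mol
n(T) = 3370 / 230.40 = 14.63 mol
n/ν for X = 20.77/3 = 6.923
n/ν for T = 14.63/3 = 4.877
Smallest n/ν is T → limiting reagent.
n(J) = (3/3) × 14.63 = 14.63 mol
mass = 14.63 × 321.90 = 4709 g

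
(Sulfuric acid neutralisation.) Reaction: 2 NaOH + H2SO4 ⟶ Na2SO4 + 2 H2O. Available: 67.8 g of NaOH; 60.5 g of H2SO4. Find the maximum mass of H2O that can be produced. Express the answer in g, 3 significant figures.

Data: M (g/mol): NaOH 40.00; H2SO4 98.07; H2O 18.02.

n(NaOH) = 67.80 / 40.00 = 1.695 mol
n(H2SO4) = 60.50 / 98.07 = 0.6169 mol
n/ν → NaOH: 0.8475, H2SO4: 0.6169; H2SO4 is limiting.
n(H2O) = (2/1) × 0.6169 = 1.234 mol
mass = 1.234 × 18.02 = 22.24 g

22.2 g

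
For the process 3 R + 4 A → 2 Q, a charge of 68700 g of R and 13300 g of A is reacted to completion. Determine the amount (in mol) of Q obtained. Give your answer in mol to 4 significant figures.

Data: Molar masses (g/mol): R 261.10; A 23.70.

n(R) = 68700 / 261.10 = 263.1 mol
n(A) = 13300 / 23.70 = 561.2 mol
n/ν for R = 263.1/3 = 87.70
n/ν for A = 561.2/4 = 140.3
Smallest n/ν is R → limiting reagent.
n(Q) = (2/3) × 263.1 = 175.4 mol

175.4 mol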